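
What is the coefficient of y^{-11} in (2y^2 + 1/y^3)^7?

General term: C(7,j)·(2y^2)^j·(1/y^3)^(7-j), with y-exponent 2j − 3(7−j) = 5j − 21.
Set 5j − 21 = -11: j = 2.
C(7,2) = 21; 2^2 = 4; 1^5 = 1.
Coefficient = 21 · 4 · 1 = 84.

84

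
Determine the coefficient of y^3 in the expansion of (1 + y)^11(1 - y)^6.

Coefficient of y^3 = Σ_{j} C(11,j)·1^j·C(6,3-j)·(-1)^(3-j) for j from 0 to 3.
= (-20) + 165 + (-330) + 165 = -20.

-20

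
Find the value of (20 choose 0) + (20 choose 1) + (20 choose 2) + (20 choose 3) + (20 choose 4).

1 + 20 + 190 + 1140 + 4845 = 6196.

6196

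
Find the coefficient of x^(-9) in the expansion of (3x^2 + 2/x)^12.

General term: C(12,j)·(3x^2)^j·(2/x)^(12-j), with x-exponent 2j − 1(12−j) = 3j − 12.
Set 3j − 12 = -9: j = 1.
C(12,1) = 12; 3^1 = 3; 2^11 = 2048.
Coefficient = 12 · 3 · 2048 = 73728.

73728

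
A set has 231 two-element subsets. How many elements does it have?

n(n−1)/2 = 231 ⇒ n(n−1) = 462. Since 22·21 = 462, n = 22.

22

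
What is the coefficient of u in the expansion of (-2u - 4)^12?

100663296

The general term is C(12,j)·(-2u)^j·(-4)^(12-j); the u^1 term has j = 1.
C(12,1) = 12.
Coefficient = C(12,1) · (-2)^1 · (-4)^11 = 12 · (-2) · (-4194304) = 100663296.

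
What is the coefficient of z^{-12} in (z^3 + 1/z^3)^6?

6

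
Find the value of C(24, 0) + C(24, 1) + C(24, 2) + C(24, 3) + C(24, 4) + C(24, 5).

55455

1 + 24 + 276 + 2024 + 10626 + 42504 = 55455.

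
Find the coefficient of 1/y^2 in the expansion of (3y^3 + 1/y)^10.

405

General term: C(10,j)·(3y^3)^j·(1/y)^(10-j), with y-exponent 3j − 1(10−j) = 4j − 10.
Set 4j − 10 = -2: j = 2.
C(10,2) = 45; 3^2 = 9; 1^8 = 1.
Coefficient = 45 · 9 · 1 = 405.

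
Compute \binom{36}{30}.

1947792

C(36,30) = C(36,6) by symmetry.
C(36,6) = (36·35·34·33·32·31) / 6! = 1402410240 / 720 = 1947792.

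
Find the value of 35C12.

834451800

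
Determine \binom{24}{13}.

C(24,13) = C(24,11) by symmetry.
C(24,11) = (24·23·22·21·20·19·18·17·16·15·14) / 11! = 99638080819200 / 39916800 = 2496144.

2496144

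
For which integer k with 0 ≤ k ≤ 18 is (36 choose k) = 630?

2

C(36,k) increases on 0 ≤ k ≤ 18. C(36,1) = 36 and C(36,2) = 630, so k = 2.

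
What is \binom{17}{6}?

12376

C(17,6) = (17·16·15·14·13·12) / 6! = 8910720 / 720 = 12376.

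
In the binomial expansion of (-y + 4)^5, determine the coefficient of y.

The general term is C(5,j)·(-y)^j·(4)^(5-j); the y^1 term has j = 1.
C(5,1) = 5.
Coefficient = C(5,1) · (-1)^1 · 4^4 = 5 · (-1) · 256 = -1280.

-1280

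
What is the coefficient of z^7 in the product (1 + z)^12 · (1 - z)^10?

Coefficient of z^7 = Σ_{j} C(12,j)·1^j·C(10,7-j)·(-1)^(7-j) for j from 0 to 7.
= (-120) + 2520 + (-16632) + 46200 + (-59400) + 35640 + (-9240) + 792 = -240.

-240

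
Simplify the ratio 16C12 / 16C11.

C(n,k+1)/C(n,k) = (n−k)/(k+1) = (16−11)/(11+1) = 5/12.

5/12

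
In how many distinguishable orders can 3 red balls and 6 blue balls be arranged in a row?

Choose positions for the red balls: C(9,3) = 84.

84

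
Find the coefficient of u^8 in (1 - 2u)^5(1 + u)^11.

Coefficient of u^8 = Σ_{j} C(5,j)·(-2)^j·C(11,8-j)·1^(8-j) for j from 0 to 5.
= 165 + (-3300) + 18480 + (-36960) + 26400 + (-5280) = -495.

-495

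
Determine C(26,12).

9657700

C(26,12) = (26·25·24·23·22·21·20·19·18·17·16·15) / 12! = 4626053752320000 / 479001600 = 9657700.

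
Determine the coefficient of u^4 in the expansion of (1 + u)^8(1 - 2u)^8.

Coefficient of u^4 = Σ_{j} C(8,j)·1^j·C(8,4-j)·(-2)^(4-j) for j from 0 to 4.
= 1120 + (-3584) + 3136 + (-896) + 70 = -154.

-154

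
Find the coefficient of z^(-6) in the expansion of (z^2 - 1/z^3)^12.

924

General term: C(12,j)·(z^2)^j·(-1/z^3)^(12-j), with z-exponent 2j − 3(12−j) = 5j − 36.
Set 5j − 36 = -6: j = 6.
C(12,6) = 924; 1^6 = 1; (-1)^6 = 1.
Coefficient = 924 · 1 · 1 = 924.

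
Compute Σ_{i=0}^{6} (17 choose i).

21778

1 + 17 + 136 + 680 + 2380 + 6188 + 12376 = 21778.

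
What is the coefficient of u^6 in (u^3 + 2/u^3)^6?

General term: C(6,j)·(u^3)^j·(2/u^3)^(6-j), with u-exponent 3j − 3(6−j) = 6j − 18.
Set 6j − 18 = 6: j = 4.
C(6,4) = 15; 1^4 = 1; 2^2 = 4.
Coefficient = 15 · 1 · 4 = 60.

60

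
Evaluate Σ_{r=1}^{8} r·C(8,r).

1024

Differentiating (1+x)^8 and setting x=1: Σ r·C(8,r) = 8·2^7 = 1024.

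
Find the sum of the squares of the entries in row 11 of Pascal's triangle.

705432

By Vandermonde's identity, Σ C(11,k)² = C(22,11) = 705432.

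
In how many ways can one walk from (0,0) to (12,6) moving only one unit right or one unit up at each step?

18564

Each path is a sequence of 18 steps with 12 rights: C(18,12) = 18564.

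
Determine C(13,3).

286

C(13,3) = (13·12·11) / 3! = 1716 / 6 = 286.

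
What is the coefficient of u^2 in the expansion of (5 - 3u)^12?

5800781250

The general term is C(12,j)·(5)^j·(-3u)^(12-j); the u^2 term has j = 10.
C(12,10) = 66.
Coefficient = C(12,10) · 5^10 · (-3)^2 = 66 · 9765625 · 9 = 5800781250.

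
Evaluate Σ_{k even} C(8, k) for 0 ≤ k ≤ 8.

Even-k terms of row 8 sum to 2^7 = 128.

128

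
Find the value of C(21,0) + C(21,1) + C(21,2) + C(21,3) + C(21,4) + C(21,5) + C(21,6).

1 + 21 + 210 + 1330 + 5985 + 20349 + 54264 = 82160.

82160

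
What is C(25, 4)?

12650

C(25,4) = (25·24·23·22) / 4! = 303600 / 24 = 12650.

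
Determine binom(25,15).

C(25,15) = C(25,10) by symmetry.
C(25,10) = (25·24·23·22·21·20·19·18·17·16) / 10! = 11861676288000 / 3628800 = 3268760.

3268760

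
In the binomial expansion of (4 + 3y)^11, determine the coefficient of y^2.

The general term is C(11,j)·(4)^j·(3y)^(11-j); the y^2 term has j = 9.
C(11,9) = 55.
Coefficient = C(11,9) · 4^9 · 3^2 = 55 · 262144 · 9 = 129761280.

129761280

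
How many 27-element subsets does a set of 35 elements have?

C(35,27) = C(35,8) by symmetry.
C(35,8) = (35·34·33·32·31·30·29·28) / 8! = 948964262400 / 40320 = 23535820.

23535820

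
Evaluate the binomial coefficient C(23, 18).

C(23,18) = C(23,5) by symmetry.
C(23,5) = (23·22·21·20·19) / 5! = 4037880 / 120 = 33649.

33649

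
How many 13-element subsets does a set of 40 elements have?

12033222880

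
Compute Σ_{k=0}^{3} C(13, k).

1 + 13 + 78 + 286 = 378.

378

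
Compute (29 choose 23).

C(29,23) = C(29,6) by symmetry.
C(29,6) = (29·28·27·26·25·24) / 6! = 342014400 / 720 = 475020.

475020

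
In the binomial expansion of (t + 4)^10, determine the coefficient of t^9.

The general term is C(10,j)·(t)^j·(4)^(10-j); the t^9 term has j = 9.
C(10,9) = 10.
Coefficient = C(10,9) · 4^1 = 10 · 4 = 40.

40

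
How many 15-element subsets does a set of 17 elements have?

C(17,15) = C(17,2) by symmetry.
C(17,2) = (17·16) / 2! = 272 / 2 = 136.

136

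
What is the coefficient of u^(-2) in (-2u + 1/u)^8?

General term: C(8,j)·(-2u)^j·(1/u)^(8-j), with u-exponent 1j − 1(8−j) = 2j − 8.
Set 2j − 8 = -2: j = 3.
C(8,3) = 56; (-2)^3 = -8; 1^5 = 1.
Coefficient = 56 · (-8) · 1 = -448.

-448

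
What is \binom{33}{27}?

C(33,27) = C(33,6) by symmetry.
C(33,6) = (33·32·31·30·29·28) / 6! = 797448960 / 720 = 1107568.

1107568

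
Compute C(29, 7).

1560780

C(29,7) = (29·28·27·26·25·24·23) / 7! = 7866331200 / 5040 = 1560780.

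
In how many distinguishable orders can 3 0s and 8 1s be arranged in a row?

165

Choose positions for the 0s: C(11,3) = 165.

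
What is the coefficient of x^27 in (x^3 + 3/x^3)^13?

General term: C(13,j)·(x^3)^j·(3/x^3)^(13-j), with x-exponent 3j − 3(13−j) = 6j − 39.
Set 6j − 39 = 27: j = 11.
C(13,11) = 78; 1^11 = 1; 3^2 = 9.
Coefficient = 78 · 1 · 9 = 702.

702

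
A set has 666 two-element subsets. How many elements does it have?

n(n−1)/2 = 666 ⇒ n(n−1) = 1332. Since 37·36 = 1332, n = 37.

37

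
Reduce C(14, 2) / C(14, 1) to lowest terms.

C(n,k+1)/C(n,k) = (n−k)/(k+1) = (14−1)/(1+1) = 13/2.

13/2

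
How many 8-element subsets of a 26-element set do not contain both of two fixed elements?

1427679

All 8-subsets: C(26,8) = 1562275. Those containing both fixed elements: C(24,6) = 134596.
1562275 − 134596 = 1427679.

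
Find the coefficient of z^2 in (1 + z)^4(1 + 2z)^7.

146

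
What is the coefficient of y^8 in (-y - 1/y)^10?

10

General term: C(10,j)·(-y)^j·(-1/y)^(10-j), with y-exponent 1j − 1(10−j) = 2j − 10.
Set 2j − 10 = 8: j = 9.
C(10,9) = 10; (-1)^9 = -1; (-1)^1 = -1.
Coefficient = 10 · (-1) · (-1) = 10.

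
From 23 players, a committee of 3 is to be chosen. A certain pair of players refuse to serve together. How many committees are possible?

All 3-subsets: C(23,3) = 1771. Those containing both fixed elements: C(21,1) = 21.
1771 − 21 = 1750.

1750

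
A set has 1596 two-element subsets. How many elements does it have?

57

n(n−1)/2 = 1596 ⇒ n(n−1) = 3192. Since 57·56 = 3192, n = 57.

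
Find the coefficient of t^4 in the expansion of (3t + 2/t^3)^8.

General term: C(8,j)·(3t)^j·(2/t^3)^(8-j), with t-exponent 1j − 3(8−j) = 4j − 24.
Set 4j − 24 = 4: j = 7.
C(8,7) = 8; 3^7 = 2187; 2^1 = 2.
Coefficient = 8 · 2187 · 2 = 34992.

34992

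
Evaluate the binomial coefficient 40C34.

C(40,34) = C(40,6) by symmetry.
C(40,6) = (40·39·38·37·36·35) / 6! = 2763633600 / 720 = 3838380.

3838380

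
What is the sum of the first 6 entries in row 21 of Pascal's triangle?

27896

1 + 21 + 210 + 1330 + 5985 + 20349 = 27896.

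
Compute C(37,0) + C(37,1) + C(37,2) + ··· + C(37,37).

137438953472

The entries of row 37 sum to 2^37 = 137438953472.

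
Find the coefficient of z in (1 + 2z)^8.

The general term is C(8,j)·(1)^j·(2z)^(8-j); the z^1 term has j = 7.
C(8,7) = 8.
Coefficient = C(8,7) · 2^1 = 8 · 2 = 16.

16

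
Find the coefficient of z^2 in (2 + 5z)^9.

115200

The general term is C(9,j)·(2)^j·(5z)^(9-j); the z^2 term has j = 7.
C(9,7) = 36.
Coefficient = C(9,7) · 2^7 · 5^2 = 36 · 128 · 25 = 115200.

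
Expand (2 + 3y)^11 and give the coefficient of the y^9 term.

4330260

The general term is C(11,j)·(2)^j·(3y)^(11-j); the y^9 term has j = 2.
C(11,2) = 55.
Coefficient = C(11,2) · 2^2 · 3^9 = 55 · 4 · 19683 = 4330260.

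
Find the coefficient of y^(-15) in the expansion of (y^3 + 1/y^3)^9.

36

General term: C(9,j)·(y^3)^j·(1/y^3)^(9-j), with y-exponent 3j − 3(9−j) = 6j − 27.
Set 6j − 27 = -15: j = 2.
C(9,2) = 36; 1^2 = 1; 1^7 = 1.
Coefficient = 36 · 1 · 1 = 36.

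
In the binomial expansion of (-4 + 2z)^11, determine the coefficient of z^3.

86507520

The general term is C(11,j)·(-4)^j·(2z)^(11-j); the z^3 term has j = 8.
C(11,8) = 165.
Coefficient = C(11,8) · (-4)^8 · 2^3 = 165 · 65536 · 8 = 86507520.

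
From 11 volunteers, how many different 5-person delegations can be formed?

462

This is C(11,5) = 462.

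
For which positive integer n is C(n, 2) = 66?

n(n−1)/2 = 66 ⇒ n(n−1) = 132. Since 12·11 = 132, n = 12.

12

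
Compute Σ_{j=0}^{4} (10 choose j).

386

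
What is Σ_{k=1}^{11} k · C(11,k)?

Since k·C(11,k) = 11·C(10,k−1), the sum is 11·2^10 = 11·1024 = 11264.

11264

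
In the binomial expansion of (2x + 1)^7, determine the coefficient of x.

14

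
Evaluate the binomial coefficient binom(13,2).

C(13,2) = (13·12) / 2! = 156 / 2 = 78.

78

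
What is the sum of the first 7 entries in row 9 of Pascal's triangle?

466

1 + 9 + 36 + 84 + 126 + 126 + 84 = 466.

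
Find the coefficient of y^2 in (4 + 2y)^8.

The general term is C(8,j)·(4)^j·(2y)^(8-j); the y^2 term has j = 6.
C(8,6) = 28.
Coefficient = C(8,6) · 4^6 · 2^2 = 28 · 4096 · 4 = 458752.

458752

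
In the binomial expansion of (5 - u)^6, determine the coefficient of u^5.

-30

The general term is C(6,j)·(5)^j·(-u)^(6-j); the u^5 term has j = 1.
C(6,1) = 6.
Coefficient = C(6,1) · 5^1 · (-1)^5 = 6 · 5 · (-1) = -30.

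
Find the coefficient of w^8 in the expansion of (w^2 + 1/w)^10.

General term: C(10,j)·(w^2)^j·(1/w)^(10-j), with w-exponent 2j − 1(10−j) = 3j − 10.
Set 3j − 10 = 8: j = 6.
C(10,6) = 210; 1^6 = 1; 1^4 = 1.
Coefficient = 210 · 1 · 1 = 210.

210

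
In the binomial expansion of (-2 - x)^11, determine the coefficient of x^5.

-29568

The general term is C(11,j)·(-2)^j·(-x)^(11-j); the x^5 term has j = 6.
C(11,6) = 462.
Coefficient = C(11,6) · (-2)^6 · (-1)^5 = 462 · 64 · (-1) = -29568.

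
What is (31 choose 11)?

C(31,11) = (31·30·29·28·27·26·25·24·23·22·21) / 11! = 3379847863392000 / 39916800 = 84672315.

84672315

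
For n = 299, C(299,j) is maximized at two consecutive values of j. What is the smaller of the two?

149

For odd n = 299, C(299,j) peaks at j = (n−1)/2 and (n+1)/2; the smaller is 149.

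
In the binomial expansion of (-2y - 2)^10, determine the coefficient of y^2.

46080

The general term is C(10,j)·(-2y)^j·(-2)^(10-j); the y^2 term has j = 2.
C(10,2) = 45.
Coefficient = C(10,2) · (-2)^2 · (-2)^8 = 45 · 4 · 256 = 46080.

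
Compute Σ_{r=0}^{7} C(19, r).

94184

1 + 19 + 171 + 969 + 3876 + 11628 + 27132 + 50388 = 94184.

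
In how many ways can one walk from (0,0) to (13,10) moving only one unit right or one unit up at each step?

1144066

Each path is a sequence of 23 steps with 13 rights: C(23,13) = 1144066.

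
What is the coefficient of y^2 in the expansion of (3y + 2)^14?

The general term is C(14,j)·(3y)^j·(2)^(14-j); the y^2 term has j = 2.
C(14,2) = 91.
Coefficient = C(14,2) · 3^2 · 2^12 = 91 · 9 · 4096 = 3354624.

3354624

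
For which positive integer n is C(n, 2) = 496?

n(n−1)/2 = 496 ⇒ n(n−1) = 992. Since 32·31 = 992, n = 32.

32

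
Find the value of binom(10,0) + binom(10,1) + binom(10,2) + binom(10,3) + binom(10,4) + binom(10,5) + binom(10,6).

848

1 + 10 + 45 + 120 + 210 + 252 + 210 = 848.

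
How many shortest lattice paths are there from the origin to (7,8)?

6435

Each path is a sequence of 15 steps with 7 rights: C(15,7) = 6435.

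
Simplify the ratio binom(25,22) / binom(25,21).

2/11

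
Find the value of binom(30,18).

86493225

C(30,18) = C(30,12) by symmetry.
C(30,12) = (30·29·28·27·26·25·24·23·22·21·20·19) / 12! = 41430393164160000 / 479001600 = 86493225.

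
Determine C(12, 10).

C(12,10) = C(12,2) by symmetry.
C(12,2) = (12·11) / 2! = 132 / 2 = 66.

66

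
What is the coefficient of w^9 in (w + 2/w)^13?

General term: C(13,j)·(w)^j·(2/w)^(13-j), with w-exponent 1j − 1(13−j) = 2j − 13.
Set 2j − 13 = 9: j = 11.
C(13,11) = 78; 1^11 = 1; 2^2 = 4.
Coefficient = 78 · 1 · 4 = 312.

312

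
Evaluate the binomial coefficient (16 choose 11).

C(16,11) = C(16,5) by symmetry.
C(16,5) = (16·15·14·13·12) / 5! = 524160 / 120 = 4368.

4368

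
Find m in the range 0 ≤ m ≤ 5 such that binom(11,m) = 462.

5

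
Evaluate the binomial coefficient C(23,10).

C(23,10) = (23·22·21·20·19·18·17·16·15·14) / 10! = 4151586700800 / 3628800 = 1144066.

1144066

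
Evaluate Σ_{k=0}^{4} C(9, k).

256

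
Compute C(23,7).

245157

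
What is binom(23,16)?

C(23,16) = C(23,7) by symmetry.
C(23,7) = (23·22·21·20·19·18·17) / 7! = 1235591280 / 5040 = 245157.

245157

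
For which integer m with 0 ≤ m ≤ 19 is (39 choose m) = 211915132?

9

C(39,m) increases on 0 ≤ m ≤ 19. C(39,8) = 61523748 and C(39,9) = 211915132, so m = 9.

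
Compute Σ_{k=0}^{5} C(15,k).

4944

1 + 15 + 105 + 455 + 1365 + 3003 = 4944.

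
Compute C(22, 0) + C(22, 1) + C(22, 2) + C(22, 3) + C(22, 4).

9109

1 + 22 + 231 + 1540 + 7315 = 9109.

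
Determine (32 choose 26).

906192

C(32,26) = C(32,6) by symmetry.
C(32,6) = (32·31·30·29·28·27) / 6! = 652458240 / 720 = 906192.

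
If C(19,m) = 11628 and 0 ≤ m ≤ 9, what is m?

5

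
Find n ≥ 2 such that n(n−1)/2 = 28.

8

n(n−1)/2 = 28 ⇒ n(n−1) = 56. Since 8·7 = 56, n = 8.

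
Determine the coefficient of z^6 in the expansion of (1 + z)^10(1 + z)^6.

8008

Coefficient of z^6 = Σ_{j} C(10,j)·C(6,6-j) for j from 0 to 6.
= 1 + 60 + 675 + 2400 + 3150 + 1512 + 210 = 8008.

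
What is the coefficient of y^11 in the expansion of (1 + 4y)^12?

The general term is C(12,j)·(1)^j·(4y)^(12-j); the y^11 term has j = 1.
C(12,1) = 12.
Coefficient = C(12,1) · 4^11 = 12 · 4194304 = 50331648.

50331648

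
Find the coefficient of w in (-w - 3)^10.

The general term is C(10,j)·(-w)^j·(-3)^(10-j); the w^1 term has j = 1.
C(10,1) = 10.
Coefficient = C(10,1) · (-1)^1 · (-3)^9 = 10 · (-1) · (-19683) = 196830.

196830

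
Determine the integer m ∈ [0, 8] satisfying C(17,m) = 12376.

6

C(17,m) increases on 0 ≤ m ≤ 8. C(17,5) = 6188 and C(17,6) = 12376, so m = 6.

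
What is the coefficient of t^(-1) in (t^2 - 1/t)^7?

-21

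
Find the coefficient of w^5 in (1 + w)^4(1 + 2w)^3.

102

Coefficient of w^5 = Σ_{j} C(4,j)·1^j·C(3,5-j)·2^(5-j) for j from 2 to 4.
= 48 + 48 + 6 = 102.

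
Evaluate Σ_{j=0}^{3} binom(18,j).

988

1 + 18 + 153 + 816 = 988.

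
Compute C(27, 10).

C(27,10) = (27·26·25·24·23·22·21·20·19·18) / 10! = 30613591008000 / 3628800 = 8436285.

8436285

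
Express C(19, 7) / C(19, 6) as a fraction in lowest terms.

13/7

C(n,k+1)/C(n,k) = (n−k)/(k+1) = (19−6)/(6+1) = 13/7.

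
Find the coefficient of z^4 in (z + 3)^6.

135

The general term is C(6,j)·(z)^j·(3)^(6-j); the z^4 term has j = 4.
C(6,4) = 15.
Coefficient = C(6,4) · 3^2 = 15 · 9 = 135.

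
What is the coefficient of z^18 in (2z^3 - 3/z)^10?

-414720

General term: C(10,j)·(2z^3)^j·(-3/z)^(10-j), with z-exponent 3j − 1(10−j) = 4j − 10.
Set 4j − 10 = 18: j = 7.
C(10,7) = 120; 2^7 = 128; (-3)^3 = -27.
Coefficient = 120 · 128 · (-27) = -414720.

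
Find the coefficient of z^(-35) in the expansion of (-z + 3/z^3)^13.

General term: C(13,j)·(-z)^j·(3/z^3)^(13-j), with z-exponent 1j − 3(13−j) = 4j − 39.
Set 4j − 39 = -35: j = 1.
C(13,1) = 13; (-1)^1 = -1; 3^12 = 531441.
Coefficient = 13 · (-1) · 531441 = -6908733.

-6908733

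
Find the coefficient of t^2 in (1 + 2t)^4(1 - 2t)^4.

Coefficient of t^2 = Σ_{j} C(4,j)·2^j·C(4,2-j)·(-2)^(2-j) for j from 0 to 2.
= 24 + (-64) + 24 = -16.

-16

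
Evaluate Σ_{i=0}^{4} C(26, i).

1 + 26 + 325 + 2600 + 14950 = 17902.

17902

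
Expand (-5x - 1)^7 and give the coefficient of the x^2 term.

-525

The general term is C(7,j)·(-5x)^j·(-1)^(7-j); the x^2 term has j = 2.
C(7,2) = 21.
Coefficient = C(7,2) · (-5)^2 · (-1)^5 = 21 · 25 · (-1) = -525.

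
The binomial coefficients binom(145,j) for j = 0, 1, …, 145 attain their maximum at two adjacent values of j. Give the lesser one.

72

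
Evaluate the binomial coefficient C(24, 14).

1961256

C(24,14) = C(24,10) by symmetry.
C(24,10) = (24·23·22·21·20·19·18·17·16·15) / 10! = 7117005772800 / 3628800 = 1961256.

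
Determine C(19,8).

C(19,8) = (19·18·17·16·15·14·13·12) / 8! = 3047466240 / 40320 = 75582.

75582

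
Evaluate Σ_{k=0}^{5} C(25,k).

68406

1 + 25 + 300 + 2300 + 12650 + 53130 = 68406.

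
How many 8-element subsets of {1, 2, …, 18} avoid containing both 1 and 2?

35750

All 8-subsets: C(18,8) = 43758. Those containing both fixed elements: C(16,6) = 8008.
43758 − 8008 = 35750.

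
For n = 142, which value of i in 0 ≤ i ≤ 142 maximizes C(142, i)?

C(142,i) is maximized at i = 142/2 = 71.

71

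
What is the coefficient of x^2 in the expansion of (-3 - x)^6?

1215

The general term is C(6,j)·(-3)^j·(-x)^(6-j); the x^2 term has j = 4.
C(6,4) = 15.
Coefficient = C(6,4) · (-3)^4 = 15 · 81 = 1215.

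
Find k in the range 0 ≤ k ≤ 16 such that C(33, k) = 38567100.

9

C(33,k) increases on 0 ≤ k ≤ 16. C(33,8) = 13884156 and C(33,9) = 38567100, so k = 9.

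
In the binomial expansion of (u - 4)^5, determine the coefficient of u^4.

The general term is C(5,j)·(u)^j·(-4)^(5-j); the u^4 term has j = 4.
C(5,4) = 5.
Coefficient = C(5,4) · (-4)^1 = 5 · (-4) = -20.

-20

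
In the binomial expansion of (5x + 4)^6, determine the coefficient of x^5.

The general term is C(6,j)·(5x)^j·(4)^(6-j); the x^5 term has j = 5.
C(6,5) = 6.
Coefficient = C(6,5) · 5^5 · 4^1 = 6 · 3125 · 4 = 75000.

75000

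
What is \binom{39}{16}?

C(39,16) = (39·38·37·36·35·34·33·32·31·30·29·28·27·26·25·24) / 16! = 789024790105300869120000 / 20922789888000 = 37711260990.

37711260990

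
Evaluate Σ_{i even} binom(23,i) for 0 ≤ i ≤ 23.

Half of (1+1)^23 + (1−1)^23 gives the even-index sum: 2^22 = 4194304.

4194304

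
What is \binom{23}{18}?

C(23,18) = C(23,5) by symmetry.
C(23,5) = (23·22·21·20·19) / 5! = 4037880 / 120 = 33649.

33649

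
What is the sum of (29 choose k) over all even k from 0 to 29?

268435456

Even-k terms of row 29 sum to 2^28 = 268435456.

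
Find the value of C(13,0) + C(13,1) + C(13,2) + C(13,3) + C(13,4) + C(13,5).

2380

1 + 13 + 78 + 286 + 715 + 1287 = 2380.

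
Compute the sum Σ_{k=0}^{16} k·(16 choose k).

524288

Differentiating (1+x)^16 and setting x=1: Σ k·C(16,k) = 16·2^15 = 524288.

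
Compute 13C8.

1287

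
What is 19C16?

969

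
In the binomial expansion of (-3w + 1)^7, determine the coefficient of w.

The general term is C(7,j)·(-3w)^j·(1)^(7-j); the w^1 term has j = 1.
C(7,1) = 7.
Coefficient = C(7,1) · (-3)^1 = 7 · (-3) = -21.

-21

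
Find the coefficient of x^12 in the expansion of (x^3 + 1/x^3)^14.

General term: C(14,j)·(x^3)^j·(1/x^3)^(14-j), with x-exponent 3j − 3(14−j) = 6j − 42.
Set 6j − 42 = 12: j = 9.
C(14,9) = 2002; 1^9 = 1; 1^5 = 1.
Coefficient = 2002 · 1 · 1 = 2002.

2002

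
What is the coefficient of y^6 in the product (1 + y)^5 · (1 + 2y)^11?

Coefficient of y^6 = Σ_{j} C(5,j)·1^j·C(11,6-j)·2^(6-j) for j from 0 to 5.
= 29568 + 73920 + 52800 + 13200 + 1100 + 22 = 170610.

170610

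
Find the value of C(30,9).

C(30,9) = (30·29·28·27·26·25·24·23·22) / 9! = 5191778592000 / 362880 = 14307150.

14307150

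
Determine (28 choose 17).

21474180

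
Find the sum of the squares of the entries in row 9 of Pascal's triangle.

By Vandermonde's identity, Σ C(9,r)² = C(18,9) = 48620.

48620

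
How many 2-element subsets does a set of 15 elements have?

C(15,2) = (15·14) / 2! = 210 / 2 = 105.

105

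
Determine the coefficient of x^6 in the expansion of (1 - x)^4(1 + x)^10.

Coefficient of x^6 = Σ_{j} C(4,j)·(-1)^j·C(10,6-j)·1^(6-j) for j from 0 to 4.
= 210 + (-1008) + 1260 + (-480) + 45 = 27.

27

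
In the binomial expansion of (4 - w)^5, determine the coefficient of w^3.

The general term is C(5,j)·(4)^j·(-w)^(5-j); the w^3 term has j = 2.
C(5,2) = 10.
Coefficient = C(5,2) · 4^2 · (-1)^3 = 10 · 16 · (-1) = -160.

-160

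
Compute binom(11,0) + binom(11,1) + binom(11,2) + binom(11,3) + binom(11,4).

1 + 11 + 55 + 165 + 330 = 562.

562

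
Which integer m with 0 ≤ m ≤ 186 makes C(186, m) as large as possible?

93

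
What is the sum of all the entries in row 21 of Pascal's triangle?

2097152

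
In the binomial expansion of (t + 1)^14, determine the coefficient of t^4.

1001

The general term is C(14,j)·(t)^j·(1)^(14-j); the t^4 term has j = 4.
C(14,4) = 1001.
Coefficient = C(14,4) = 1001.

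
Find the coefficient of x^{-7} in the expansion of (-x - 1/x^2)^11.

General term: C(11,j)·(-x)^j·(-1/x^2)^(11-j), with x-exponent 1j − 2(11−j) = 3j − 22.
Set 3j − 22 = -7: j = 5.
C(11,5) = 462; (-1)^5 = -1; (-1)^6 = 1.
Coefficient = 462 · (-1) · 1 = -462.

-462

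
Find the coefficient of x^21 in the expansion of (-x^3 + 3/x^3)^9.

27

General term: C(9,j)·(-x^3)^j·(3/x^3)^(9-j), with x-exponent 3j − 3(9−j) = 6j − 27.
Set 6j − 27 = 21: j = 8.
C(9,8) = 9; (-1)^8 = 1; 3^1 = 3.
Coefficient = 9 · 1 · 3 = 27.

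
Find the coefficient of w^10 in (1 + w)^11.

The general term is C(11,j)·(1)^j·(w)^(11-j); the w^10 term has j = 1.
C(11,1) = 11.
Coefficient = C(11,1) = 11.

11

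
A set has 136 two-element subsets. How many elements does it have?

17

n(n−1)/2 = 136 ⇒ n(n−1) = 272. Since 17·16 = 272, n = 17.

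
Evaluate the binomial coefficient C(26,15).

C(26,15) = C(26,11) by symmetry.
C(26,11) = (26·25·24·23·22·21·20·19·18·17·16) / 11! = 308403583488000 / 39916800 = 7726160.

7726160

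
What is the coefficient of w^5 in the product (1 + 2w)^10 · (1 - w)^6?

-1002

Coefficient of w^5 = Σ_{j} C(10,j)·2^j·C(6,5-j)·(-1)^(5-j) for j from 0 to 5.
= (-6) + 300 + (-3600) + 14400 + (-20160) + 8064 = -1002.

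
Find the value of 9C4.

126

C(9,4) = (9·8·7·6) / 4! = 3024 / 24 = 126.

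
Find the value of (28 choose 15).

37442160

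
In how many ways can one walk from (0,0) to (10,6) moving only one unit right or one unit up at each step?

8008

Each path is a sequence of 16 steps with 10 rights: C(16,10) = 8008.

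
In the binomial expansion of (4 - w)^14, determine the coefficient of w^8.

12300288

The general term is C(14,j)·(4)^j·(-w)^(14-j); the w^8 term has j = 6.
C(14,6) = 3003.
Coefficient = C(14,6) · 4^6 = 3003 · 4096 = 12300288.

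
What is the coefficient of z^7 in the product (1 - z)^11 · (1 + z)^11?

Coefficient of z^7 = Σ_{j} C(11,j)·(-1)^j·C(11,7-j)·1^(7-j) for j from 0 to 7.
= 330 + (-5082) + 25410 + (-54450) + 54450 + (-25410) + 5082 + (-330) = 0.

0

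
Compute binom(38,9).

163011640

C(38,9) = (38·37·36·35·34·33·32·31·30) / 9! = 59153663923200 / 362880 = 163011640.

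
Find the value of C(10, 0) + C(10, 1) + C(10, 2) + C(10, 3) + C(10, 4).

386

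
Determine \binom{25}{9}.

2042975

C(25,9) = (25·24·23·22·21·20·19·18·17) / 9! = 741354768000 / 362880 = 2042975.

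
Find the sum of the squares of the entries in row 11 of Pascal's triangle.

705432

By Vandermonde's identity, Σ C(11,r)² = C(22,11) = 705432.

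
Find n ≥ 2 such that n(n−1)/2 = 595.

n(n−1)/2 = 595 ⇒ n(n−1) = 1190. Since 35·34 = 1190, n = 35.

35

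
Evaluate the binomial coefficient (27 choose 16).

13037895

C(27,16) = C(27,11) by symmetry.
C(27,11) = (27·26·25·24·23·22·21·20·19·18·17) / 11! = 520431047136000 / 39916800 = 13037895.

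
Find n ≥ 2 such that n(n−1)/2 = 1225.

50

n(n−1)/2 = 1225 ⇒ n(n−1) = 2450. Since 50·49 = 2450, n = 50.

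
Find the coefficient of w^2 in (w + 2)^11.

The general term is C(11,j)·(w)^j·(2)^(11-j); the w^2 term has j = 2.
C(11,2) = 55.
Coefficient = C(11,2) · 2^9 = 55 · 512 = 28160.

28160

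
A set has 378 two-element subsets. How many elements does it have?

28

n(n−1)/2 = 378 ⇒ n(n−1) = 756. Since 28·27 = 756, n = 28.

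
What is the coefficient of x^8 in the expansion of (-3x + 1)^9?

59049

The general term is C(9,j)·(-3x)^j·(1)^(9-j); the x^8 term has j = 8.
C(9,8) = 9.
Coefficient = C(9,8) · (-3)^8 = 9 · 6561 = 59049.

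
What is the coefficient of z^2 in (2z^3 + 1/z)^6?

General term: C(6,j)·(2z^3)^j·(1/z)^(6-j), with z-exponent 3j − 1(6−j) = 4j − 6.
Set 4j − 6 = 2: j = 2.
C(6,2) = 15; 2^2 = 4; 1^4 = 1.
Coefficient = 15 · 4 · 1 = 60.

60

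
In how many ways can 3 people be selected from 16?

560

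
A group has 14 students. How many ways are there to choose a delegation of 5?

2002

This is C(14,5) = 2002.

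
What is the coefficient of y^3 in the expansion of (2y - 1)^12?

-1760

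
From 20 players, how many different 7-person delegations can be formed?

This is C(20,7) = 77520.

77520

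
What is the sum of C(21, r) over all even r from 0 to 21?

Half of (1+1)^21 + (1−1)^21 gives the even-index sum: 2^20 = 1048576.

1048576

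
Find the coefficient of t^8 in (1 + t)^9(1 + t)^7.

12870

(1 + t)^9(1 + t)^7 = (1 + t)^16, so the coefficient of t^8 is C(16,8)·1^8 = 12870·1 = 12870.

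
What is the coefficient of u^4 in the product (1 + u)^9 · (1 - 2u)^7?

Coefficient of u^4 = Σ_{j} C(9,j)·1^j·C(7,4-j)·(-2)^(4-j) for j from 0 to 4.
= 560 + (-2520) + 3024 + (-1176) + 126 = 14.

14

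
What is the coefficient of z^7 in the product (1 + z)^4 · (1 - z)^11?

Coefficient of z^7 = Σ_{j} C(4,j)·1^j·C(11,7-j)·(-1)^(7-j) for j from 0 to 4.
= (-330) + 1848 + (-2772) + 1320 + (-165) = -99.

-99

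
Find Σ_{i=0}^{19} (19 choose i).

The entries of row 19 sum to 2^19 = 524288.

524288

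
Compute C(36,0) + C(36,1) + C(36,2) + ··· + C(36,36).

68719476736

The entries of row 36 sum to 2^36 = 68719476736.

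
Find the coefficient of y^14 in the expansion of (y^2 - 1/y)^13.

General term: C(13,j)·(y^2)^j·(-1/y)^(13-j), with y-exponent 2j − 1(13−j) = 3j − 13.
Set 3j − 13 = 14: j = 9.
C(13,9) = 715; 1^9 = 1; (-1)^4 = 1.
Coefficient = 715 · 1 · 1 = 715.

715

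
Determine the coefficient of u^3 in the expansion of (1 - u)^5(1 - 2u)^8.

-1178

Coefficient of u^3 = Σ_{j} C(5,j)·(-1)^j·C(8,3-j)·(-2)^(3-j) for j from 0 to 3.
= (-448) + (-560) + (-160) + (-10) = -1178.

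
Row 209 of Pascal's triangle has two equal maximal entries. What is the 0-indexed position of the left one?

104

For odd n = 209, C(209,j) peaks at j = (n−1)/2 and (n+1)/2; the lower is 104.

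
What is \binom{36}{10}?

254186856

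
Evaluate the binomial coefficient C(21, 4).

C(21,4) = (21·20·19·18) / 4! = 143640 / 24 = 5985.

5985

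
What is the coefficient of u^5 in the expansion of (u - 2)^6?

-12

The general term is C(6,j)·(u)^j·(-2)^(6-j); the u^5 term has j = 5.
C(6,5) = 6.
Coefficient = C(6,5) · (-2)^1 = 6 · (-2) = -12.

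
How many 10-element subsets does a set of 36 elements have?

254186856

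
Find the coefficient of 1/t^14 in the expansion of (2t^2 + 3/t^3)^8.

81648

General term: C(8,j)·(2t^2)^j·(3/t^3)^(8-j), with t-exponent 2j − 3(8−j) = 5j − 24.
Set 5j − 24 = -14: j = 2.
C(8,2) = 28; 2^2 = 4; 3^6 = 729.
Coefficient = 28 · 4 · 729 = 81648.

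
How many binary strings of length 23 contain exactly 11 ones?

1352078

Choose the 11 positions: C(23,11) = 1352078.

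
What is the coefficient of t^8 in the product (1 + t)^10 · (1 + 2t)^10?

2725365

Coefficient of t^8 = Σ_{j} C(10,j)·1^j·C(10,8-j)·2^(8-j) for j from 0 to 8.
= 11520 + 153600 + 604800 + 967680 + 705600 + 241920 + 37800 + 2400 + 45 = 2725365.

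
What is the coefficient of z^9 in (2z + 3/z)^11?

33792

General term: C(11,j)·(2z)^j·(3/z)^(11-j), with z-exponent 1j − 1(11−j) = 2j − 11.
Set 2j − 11 = 9: j = 10.
C(11,10) = 11; 2^10 = 1024; 3^1 = 3.
Coefficient = 11 · 1024 · 3 = 33792.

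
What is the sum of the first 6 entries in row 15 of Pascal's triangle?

1 + 15 + 105 + 455 + 1365 + 3003 = 4944.

4944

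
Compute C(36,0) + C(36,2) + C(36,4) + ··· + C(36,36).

Half of (1+1)^36 + (1−1)^36 gives the even-index sum: 2^35 = 34359738368.

34359738368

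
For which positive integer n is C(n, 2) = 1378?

53

n(n−1)/2 = 1378 ⇒ n(n−1) = 2756. Since 53·52 = 2756, n = 53.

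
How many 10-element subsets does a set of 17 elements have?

C(17,10) = C(17,7) by symmetry.
C(17,7) = (17·16·15·14·13·12·11) / 7! = 98017920 / 5040 = 19448.

19448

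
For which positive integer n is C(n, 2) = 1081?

n(n−1)/2 = 1081 ⇒ n(n−1) = 2162. Since 47·46 = 2162, n = 47.

47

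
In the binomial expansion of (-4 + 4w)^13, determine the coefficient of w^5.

86369107968

The general term is C(13,j)·(-4)^j·(4w)^(13-j); the w^5 term has j = 8.
C(13,8) = 1287.
Coefficient = C(13,8) · (-4)^8 · 4^5 = 1287 · 65536 · 1024 = 86369107968.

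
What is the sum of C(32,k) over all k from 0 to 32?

4294967296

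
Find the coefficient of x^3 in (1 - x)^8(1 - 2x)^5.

Coefficient of x^3 = Σ_{j} C(8,j)·(-1)^j·C(5,3-j)·(-2)^(3-j) for j from 0 to 3.
= (-80) + (-320) + (-280) + (-56) = -736.

-736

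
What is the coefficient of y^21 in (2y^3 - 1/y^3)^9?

-2304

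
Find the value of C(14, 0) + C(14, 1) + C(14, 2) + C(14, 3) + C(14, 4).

1 + 14 + 91 + 364 + 1001 = 1471.

1471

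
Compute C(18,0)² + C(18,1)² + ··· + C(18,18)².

9075135300

By Vandermonde's identity, Σ C(18,k)² = C(36,18) = 9075135300.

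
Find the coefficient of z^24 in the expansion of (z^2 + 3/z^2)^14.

42

General term: C(14,j)·(z^2)^j·(3/z^2)^(14-j), with z-exponent 2j − 2(14−j) = 4j − 28.
Set 4j − 28 = 24: j = 13.
C(14,13) = 14; 1^13 = 1; 3^1 = 3.
Coefficient = 14 · 1 · 3 = 42.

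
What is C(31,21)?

C(31,21) = C(31,10) by symmetry.
C(31,10) = (31·30·29·28·27·26·25·24·23·22) / 10! = 160945136352000 / 3628800 = 44352165.

44352165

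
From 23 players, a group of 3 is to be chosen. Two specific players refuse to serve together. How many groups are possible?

1750

All 3-subsets: C(23,3) = 1771. Those containing both fixed elements: C(21,1) = 21.
1771 − 21 = 1750.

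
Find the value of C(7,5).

C(7,5) = C(7,2) by symmetry.
C(7,2) = (7·6) / 2! = 42 / 2 = 21.

21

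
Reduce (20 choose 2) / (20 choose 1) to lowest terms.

C(n,k+1)/C(n,k) = (n−k)/(k+1) = (20−1)/(1+1) = 19/2.

19/2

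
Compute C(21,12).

293930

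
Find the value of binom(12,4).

495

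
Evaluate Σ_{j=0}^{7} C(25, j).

726206

1 + 25 + 300 + 2300 + 12650 + 53130 + 177100 + 480700 = 726206.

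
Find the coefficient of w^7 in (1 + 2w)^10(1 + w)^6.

299660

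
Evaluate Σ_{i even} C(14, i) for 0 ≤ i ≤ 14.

Half of (1+1)^14 + (1−1)^14 gives the even-index sum: 2^13 = 8192.

8192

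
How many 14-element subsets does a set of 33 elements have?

C(33,14) = (33·32·31·30·29·28·27·26·25·24·23·22·21·20) / 14! = 71382386874839040000 / 87178291200 = 818809200.

818809200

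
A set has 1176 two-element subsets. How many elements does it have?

49

n(n−1)/2 = 1176 ⇒ n(n−1) = 2352. Since 49·48 = 2352, n = 49.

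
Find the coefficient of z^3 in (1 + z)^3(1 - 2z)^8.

-159

Coefficient of z^3 = Σ_{j} C(3,j)·1^j·C(8,3-j)·(-2)^(3-j) for j from 0 to 3.
= (-448) + 336 + (-48) + 1 = -159.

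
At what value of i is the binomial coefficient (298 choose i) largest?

149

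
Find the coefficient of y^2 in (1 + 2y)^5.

40

The general term is C(5,j)·(1)^j·(2y)^(5-j); the y^2 term has j = 3.
C(5,3) = 10.
Coefficient = C(5,3) · 2^2 = 10 · 4 = 40.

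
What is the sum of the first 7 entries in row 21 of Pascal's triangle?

1 + 21 + 210 + 1330 + 5985 + 20349 + 54264 = 82160.

82160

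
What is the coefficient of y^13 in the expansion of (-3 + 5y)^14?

-51269531250

The general term is C(14,j)·(-3)^j·(5y)^(14-j); the y^13 term has j = 1.
C(14,1) = 14.
Coefficient = C(14,1) · (-3)^1 · 5^13 = 14 · (-3) · 1220703125 = -51269531250.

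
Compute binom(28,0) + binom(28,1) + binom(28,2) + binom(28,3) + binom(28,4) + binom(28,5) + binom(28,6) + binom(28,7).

1683218

1 + 28 + 378 + 3276 + 20475 + 98280 + 376740 + 1184040 = 1683218.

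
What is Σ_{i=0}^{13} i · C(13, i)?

Since i·C(13,i) = 13·C(12,i−1), the sum is 13·2^12 = 13·4096 = 53248.

53248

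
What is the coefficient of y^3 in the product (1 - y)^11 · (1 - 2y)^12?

-6149

Coefficient of y^3 = Σ_{j} C(11,j)·(-1)^j·C(12,3-j)·(-2)^(3-j) for j from 0 to 3.
= (-1760) + (-2904) + (-1320) + (-165) = -6149.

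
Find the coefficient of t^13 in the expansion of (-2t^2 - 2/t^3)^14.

5963776

General term: C(14,j)·(-2t^2)^j·(-2/t^3)^(14-j), with t-exponent 2j − 3(14−j) = 5j − 42.
Set 5j − 42 = 13: j = 11.
C(14,11) = 364; (-2)^11 = -2048; (-2)^3 = -8.
Coefficient = 364 · (-2048) · (-8) = 5963776.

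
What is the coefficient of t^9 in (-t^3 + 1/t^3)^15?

-5005

General term: C(15,j)·(-t^3)^j·(1/t^3)^(15-j), with t-exponent 3j − 3(15−j) = 6j − 45.
Set 6j − 45 = 9: j = 9.
C(15,9) = 5005; (-1)^9 = -1; 1^6 = 1.
Coefficient = 5005 · (-1) · 1 = -5005.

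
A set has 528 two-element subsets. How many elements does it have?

33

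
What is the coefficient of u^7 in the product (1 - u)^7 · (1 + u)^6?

20

Coefficient of u^7 = Σ_{j} C(7,j)·(-1)^j·C(6,7-j)·1^(7-j) for j from 1 to 7.
= (-7) + 126 + (-525) + 700 + (-315) + 42 + (-1) = 20.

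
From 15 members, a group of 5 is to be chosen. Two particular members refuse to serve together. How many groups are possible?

All 5-subsets: C(15,5) = 3003. Those containing both fixed elements: C(13,3) = 286.
3003 − 286 = 2717.

2717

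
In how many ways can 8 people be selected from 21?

This is C(21,8) = 203490.

203490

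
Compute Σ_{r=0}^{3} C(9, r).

130

1 + 9 + 36 + 84 = 130.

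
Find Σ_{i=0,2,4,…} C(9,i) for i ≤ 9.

Even-i terms of row 9 sum to 2^8 = 256.

256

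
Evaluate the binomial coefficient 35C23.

834451800

C(35,23) = C(35,12) by symmetry.
C(35,12) = (35·34·33·32·31·30·29·28·27·26·25·24) / 12! = 399703747322880000 / 479001600 = 834451800.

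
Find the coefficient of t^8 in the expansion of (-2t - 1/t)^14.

745472

General term: C(14,j)·(-2t)^j·(-1/t)^(14-j), with t-exponent 1j − 1(14−j) = 2j − 14.
Set 2j − 14 = 8: j = 11.
C(14,11) = 364; (-2)^11 = -2048; (-1)^3 = -1.
Coefficient = 364 · (-2048) · (-1) = 745472.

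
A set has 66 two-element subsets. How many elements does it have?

n(n−1)/2 = 66 ⇒ n(n−1) = 132. Since 12·11 = 132, n = 12.

12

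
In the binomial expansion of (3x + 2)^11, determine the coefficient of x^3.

The general term is C(11,j)·(3x)^j·(2)^(11-j); the x^3 term has j = 3.
C(11,3) = 165.
Coefficient = C(11,3) · 3^3 · 2^8 = 165 · 27 · 256 = 1140480.

1140480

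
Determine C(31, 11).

84672315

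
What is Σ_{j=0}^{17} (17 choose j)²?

2333606220

Σ C(17,j)² is the coefficient of x^17 in (1+x)^17(1+x)^17 = (1+x)^34, i.e. C(34,17) = 2333606220.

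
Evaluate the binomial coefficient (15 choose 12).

455

C(15,12) = C(15,3) by symmetry.
C(15,3) = (15·14·13) / 3! = 2730 / 6 = 455.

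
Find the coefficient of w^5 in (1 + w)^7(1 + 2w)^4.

Coefficient of w^5 = Σ_{j} C(7,j)·1^j·C(4,5-j)·2^(5-j) for j from 1 to 5.
= 112 + 672 + 840 + 280 + 21 = 1925.

1925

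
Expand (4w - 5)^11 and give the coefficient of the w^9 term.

The general term is C(11,j)·(4w)^j·(-5)^(11-j); the w^9 term has j = 9.
C(11,9) = 55.
Coefficient = C(11,9) · 4^9 · (-5)^2 = 55 · 262144 · 25 = 360448000.

360448000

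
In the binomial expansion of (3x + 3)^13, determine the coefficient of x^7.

The general term is C(13,j)·(3x)^j·(3)^(13-j); the x^7 term has j = 7.
C(13,7) = 1716.
Coefficient = C(13,7) · 3^7 · 3^6 = 1716 · 2187 · 729 = 2735858268.

2735858268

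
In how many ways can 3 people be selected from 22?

1540

This is C(22,3) = 1540.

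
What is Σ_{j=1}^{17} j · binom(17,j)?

1114112

Differentiating (1+x)^17 and setting x=1: Σ j·C(17,j) = 17·2^16 = 1114112.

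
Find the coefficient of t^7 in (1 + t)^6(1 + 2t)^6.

Coefficient of t^7 = Σ_{j} C(6,j)·1^j·C(6,7-j)·2^(7-j) for j from 1 to 6.
= 384 + 2880 + 4800 + 2400 + 360 + 12 = 10836.

10836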